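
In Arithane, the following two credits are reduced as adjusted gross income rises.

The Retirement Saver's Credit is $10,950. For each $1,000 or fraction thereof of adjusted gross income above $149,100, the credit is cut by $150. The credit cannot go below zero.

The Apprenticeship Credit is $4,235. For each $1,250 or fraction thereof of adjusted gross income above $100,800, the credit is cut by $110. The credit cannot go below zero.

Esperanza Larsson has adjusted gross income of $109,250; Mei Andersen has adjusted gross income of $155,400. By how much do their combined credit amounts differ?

Esperanza ($109,250): Retirement Saver's Credit: $109,250 is at or below the $149,100 threshold, so the full $10,950 applies. Apprenticeship Credit: income exceeds $100,800 by $8,450, which is 7 full-or-partial $1,250 increments; reduction = 7 × $110 = $770, leaving $3,465. total $10,950 + $3,465 = $14,415
Mei ($155,400): Retirement Saver's Credit: income exceeds $149,100 by $6,300, which is 7 full-or-partial $1,000 increments; reduction = 7 × $150 = $1,050, leaving $9,900. Apprenticeship Credit: income exceeds $100,800 by $54,600 → 44 increments × $110 = $4,840 ≥ base, so the credit is $0. total $9,900 + $0 = $9,900
Difference: |$14,415 − $9,900| = $4,515.

$4,515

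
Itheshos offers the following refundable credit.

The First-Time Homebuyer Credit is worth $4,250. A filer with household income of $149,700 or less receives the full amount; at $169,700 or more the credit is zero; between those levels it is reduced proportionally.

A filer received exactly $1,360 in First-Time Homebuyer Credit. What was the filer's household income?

$163,300

$1,360 is 1,360/4,250 of the full $4,250, so 2,890/4,250 of the $20,000 range has been used: income = $149,700 + $20,000 × 2,890/4,250 = $163,300.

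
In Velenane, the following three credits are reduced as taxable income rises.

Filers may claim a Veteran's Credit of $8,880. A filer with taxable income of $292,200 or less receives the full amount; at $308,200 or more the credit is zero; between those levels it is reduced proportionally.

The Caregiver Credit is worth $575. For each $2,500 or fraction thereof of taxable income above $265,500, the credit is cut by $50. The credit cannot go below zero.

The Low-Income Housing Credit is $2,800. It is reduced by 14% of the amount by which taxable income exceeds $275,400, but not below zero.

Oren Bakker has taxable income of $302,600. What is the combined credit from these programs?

$3,108

Veteran's Credit: $302,600 is $10,400 into a $16,000 phase-out range, leaving 5,600/16,000 of the credit: $8,880 × 5,600/16,000 = $3,108.
Caregiver Credit: income exceeds $265,500 by $37,100 → 15 increments × $50 = $750 ≥ base, so the credit is $0.
Low-Income Housing Credit: 14% of the $27,200 excess over $275,400 is $3,808 ≥ base, so the credit is $0.
Total: $3,108 + $0 + $0 = $3,108.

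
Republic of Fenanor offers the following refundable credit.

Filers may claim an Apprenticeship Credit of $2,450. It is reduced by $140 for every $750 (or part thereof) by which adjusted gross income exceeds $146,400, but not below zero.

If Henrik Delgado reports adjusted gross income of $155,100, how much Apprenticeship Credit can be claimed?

$770

Apprenticeship Credit: income exceeds $146,400 by $8,700, which is 12 full-or-partial $750 increments; reduction = 12 × $140 = $1,680, leaving $770.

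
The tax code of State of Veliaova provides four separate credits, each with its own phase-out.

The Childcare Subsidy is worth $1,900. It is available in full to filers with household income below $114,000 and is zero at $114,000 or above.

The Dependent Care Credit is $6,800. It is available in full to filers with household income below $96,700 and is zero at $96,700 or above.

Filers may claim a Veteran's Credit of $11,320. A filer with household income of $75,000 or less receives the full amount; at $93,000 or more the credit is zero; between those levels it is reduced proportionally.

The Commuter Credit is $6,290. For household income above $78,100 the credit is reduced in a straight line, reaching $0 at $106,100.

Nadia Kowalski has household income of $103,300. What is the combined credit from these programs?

Childcare Subsidy: $103,300 is below the $114,000 cutoff, so the full $1,900 applies.
Dependent Care Credit: $103,300 meets or exceeds the $96,700 cutoff, so the credit is $0.
Veteran's Credit: $103,300 is at or above $93,000, so the credit is $0.
Commuter Credit: $103,300 is $25,200 into a $28,000 phase-out range, leaving 2,800/28,000 of the credit: $6,290 × 2,800/28,000 = $629.
Total: $1,900 + $0 + $0 + $629 = $2,529.

$2,529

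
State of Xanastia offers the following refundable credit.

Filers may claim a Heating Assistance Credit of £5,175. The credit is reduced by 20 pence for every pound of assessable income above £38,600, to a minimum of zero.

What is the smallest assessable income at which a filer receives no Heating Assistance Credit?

The credit falls by 20% of each pound above £38,600, so it reaches zero when the excess is £5,175 / 20% = £25,875: income = £38,600 + £25,875 = £64,475.

£64,475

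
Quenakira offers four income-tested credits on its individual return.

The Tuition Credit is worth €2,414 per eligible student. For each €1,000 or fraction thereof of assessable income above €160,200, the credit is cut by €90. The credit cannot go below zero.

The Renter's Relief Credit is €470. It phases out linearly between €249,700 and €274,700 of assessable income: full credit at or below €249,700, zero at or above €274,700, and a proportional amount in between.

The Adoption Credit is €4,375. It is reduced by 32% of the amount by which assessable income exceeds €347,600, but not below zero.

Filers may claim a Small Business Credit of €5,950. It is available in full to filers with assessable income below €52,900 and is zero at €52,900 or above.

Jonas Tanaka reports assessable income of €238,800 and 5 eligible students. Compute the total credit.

Tuition Credit: base = 5 × €2,414 = €12,070. income exceeds €160,200 by €78,600, which is 79 full-or-partial €1,000 increments; reduction = 79 × €90 = €7,110, leaving €4,960.
Renter's Relief Credit: €238,800 is at or below the €249,700 threshold, so the full €470 applies.
Adoption Credit: €238,800 is at or below the €347,600 threshold, so the full €4,375 applies.
Small Business Credit: €238,800 meets or exceeds the €52,900 cutoff, so the credit is €0.
Total: €4,960 + €470 + €4,375 + €0 = €9,805.

€9,805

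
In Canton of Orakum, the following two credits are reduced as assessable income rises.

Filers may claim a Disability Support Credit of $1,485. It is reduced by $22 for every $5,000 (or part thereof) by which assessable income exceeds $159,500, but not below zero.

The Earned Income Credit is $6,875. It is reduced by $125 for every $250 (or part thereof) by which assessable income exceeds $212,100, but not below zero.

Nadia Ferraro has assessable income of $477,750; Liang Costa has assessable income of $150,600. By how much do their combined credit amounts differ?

Nadia ($477,750): Disability Support Credit: income exceeds $159,500 by $318,250, which is 64 full-or-partial $5,000 increments; reduction = 64 × $22 = $1,408, leaving $77. Earned Income Credit: income exceeds $212,100 by $265,650 → 1063 increments × $125 = $132,875 ≥ base, so the credit is $0. total $77 + $0 = $77
Liang ($150,600): Disability Support Credit: $150,600 is at or below the $159,500 threshold, so the full $1,485 applies. Earned Income Credit: $150,600 is at or below the $212,100 threshold, so the full $6,875 applies. total $1,485 + $6,875 = $8,360
Difference: |$77 − $8,360| = $8,283.

$8,283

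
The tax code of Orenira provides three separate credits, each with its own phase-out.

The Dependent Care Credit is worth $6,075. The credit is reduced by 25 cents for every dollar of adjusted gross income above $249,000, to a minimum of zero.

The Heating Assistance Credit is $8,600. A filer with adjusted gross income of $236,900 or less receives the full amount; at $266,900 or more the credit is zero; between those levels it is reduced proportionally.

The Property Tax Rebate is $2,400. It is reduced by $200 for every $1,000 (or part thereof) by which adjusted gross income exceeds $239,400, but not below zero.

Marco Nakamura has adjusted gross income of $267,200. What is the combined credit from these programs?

$1,525

Dependent Care Credit: 25% of the $18,200 excess over $249,000 is $4,550; credit = $6,075 − $4,550 = $1,525.
Heating Assistance Credit: $267,200 is at or above $266,900, so the credit is $0.
Property Tax Rebate: income exceeds $239,400 by $27,800 → 28 increments × $200 = $5,600 ≥ base, so the credit is $0.
Total: $1,525 + $0 + $0 = $1,525.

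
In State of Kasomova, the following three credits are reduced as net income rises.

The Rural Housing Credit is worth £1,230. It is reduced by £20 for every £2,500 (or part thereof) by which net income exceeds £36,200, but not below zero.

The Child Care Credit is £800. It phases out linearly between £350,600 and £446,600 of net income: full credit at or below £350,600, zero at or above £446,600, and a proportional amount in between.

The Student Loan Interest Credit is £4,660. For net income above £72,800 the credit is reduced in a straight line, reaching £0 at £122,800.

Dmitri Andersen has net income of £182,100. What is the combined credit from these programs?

Rural Housing Credit: income exceeds £36,200 by £145,900, which is 59 full-or-partial £2,500 increments; reduction = 59 × £20 = £1,180, leaving £50.
Child Care Credit: £182,100 is at or below the £350,600 threshold, so the full £800 applies.
Student Loan Interest Credit: £182,100 is at or above £122,800, so the credit is £0.
Total: £50 + £800 + £0 = £850.

£850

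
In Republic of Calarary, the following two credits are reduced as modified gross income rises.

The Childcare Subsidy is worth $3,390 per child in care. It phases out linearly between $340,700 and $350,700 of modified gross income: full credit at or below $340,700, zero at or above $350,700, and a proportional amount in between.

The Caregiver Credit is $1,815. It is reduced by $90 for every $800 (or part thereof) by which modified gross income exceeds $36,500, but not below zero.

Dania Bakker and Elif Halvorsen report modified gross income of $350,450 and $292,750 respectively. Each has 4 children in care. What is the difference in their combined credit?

$13,221

Dania ($350,450): Childcare Subsidy: base = 4 × $3,390 = $13,560. $350,450 is $9,750 into a $10,000 phase-out range, leaving 250/10,000 of the credit: $13,560 × 250/10,000 = $339. Caregiver Credit: income exceeds $36,500 by $313,950 → 393 increments × $90 = $35,370 ≥ base, so the credit is $0. total $339 + $0 = $339
Elif ($292,750): Childcare Subsidy: base = 4 × $3,390 = $13,560. $292,750 is at or below the $340,700 threshold, so the full $13,560 applies. Caregiver Credit: income exceeds $36,500 by $256,250 → 321 increments × $90 = $28,890 ≥ base, so the credit is $0. total $13,560 + $0 = $13,560
Difference: |$339 − $13,560| = $13,221.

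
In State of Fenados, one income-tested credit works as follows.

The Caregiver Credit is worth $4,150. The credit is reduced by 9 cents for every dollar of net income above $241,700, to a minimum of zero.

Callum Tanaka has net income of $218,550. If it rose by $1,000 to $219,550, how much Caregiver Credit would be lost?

At $218,550 — $218,550 is at or below the $241,700 threshold, so the full $4,150 applies.
At $219,550 — $219,550 is at or below the $241,700 threshold, so the full $4,150 applies.
Lost: $4,150 − $4,150 = $0.

$0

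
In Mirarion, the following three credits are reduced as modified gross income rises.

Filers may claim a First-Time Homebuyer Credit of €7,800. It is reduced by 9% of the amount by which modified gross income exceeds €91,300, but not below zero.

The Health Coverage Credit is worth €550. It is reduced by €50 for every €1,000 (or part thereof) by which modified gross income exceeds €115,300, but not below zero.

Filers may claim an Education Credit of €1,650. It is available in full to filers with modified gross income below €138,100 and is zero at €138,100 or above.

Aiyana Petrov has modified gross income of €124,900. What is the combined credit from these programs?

First-Time Homebuyer Credit: 9% of the €33,600 excess over €91,300 is €3,024; credit = €7,800 − €3,024 = €4,776.
Health Coverage Credit: income exceeds €115,300 by €9,600, which is 10 full-or-partial €1,000 increments; reduction = 10 × €50 = €500, leaving €50.
Education Credit: €124,900 is below the €138,100 cutoff, so the full €1,650 applies.
Total: €4,776 + €50 + €1,650 = €6,476.

€6,476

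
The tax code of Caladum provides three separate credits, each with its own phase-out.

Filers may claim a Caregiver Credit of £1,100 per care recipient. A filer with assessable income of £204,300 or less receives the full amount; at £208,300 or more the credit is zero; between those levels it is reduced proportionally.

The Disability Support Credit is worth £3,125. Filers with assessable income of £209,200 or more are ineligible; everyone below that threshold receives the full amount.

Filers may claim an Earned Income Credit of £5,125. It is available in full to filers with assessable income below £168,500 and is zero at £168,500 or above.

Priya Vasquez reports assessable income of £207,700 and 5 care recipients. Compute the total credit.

£3,950

Caregiver Credit: base = 5 × £1,100 = £5,500. £207,700 is £3,400 into a £4,000 phase-out range, leaving 600/4,000 of the credit: £5,500 × 600/4,000 = £825.
Disability Support Credit: £207,700 is below the £209,200 cutoff, so the full £3,125 applies.
Earned Income Credit: £207,700 meets or exceeds the £168,500 cutoff, so the credit is £0.
Total: £825 + £3,125 + £0 = £3,950.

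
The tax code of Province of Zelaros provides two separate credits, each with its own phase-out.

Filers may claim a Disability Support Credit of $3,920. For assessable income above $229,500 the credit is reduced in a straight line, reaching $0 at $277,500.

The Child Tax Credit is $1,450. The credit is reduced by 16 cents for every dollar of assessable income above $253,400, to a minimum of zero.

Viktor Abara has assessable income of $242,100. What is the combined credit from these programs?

Disability Support Credit: $242,100 is $12,600 into a $48,000 phase-out range, leaving 35,400/48,000 of the credit: $3,920 × 35,400/48,000 = $2,891.
Child Tax Credit: $242,100 is at or below the $253,400 threshold, so the full $1,450 applies.
Total: $2,891 + $1,450 = $4,341.

$4,341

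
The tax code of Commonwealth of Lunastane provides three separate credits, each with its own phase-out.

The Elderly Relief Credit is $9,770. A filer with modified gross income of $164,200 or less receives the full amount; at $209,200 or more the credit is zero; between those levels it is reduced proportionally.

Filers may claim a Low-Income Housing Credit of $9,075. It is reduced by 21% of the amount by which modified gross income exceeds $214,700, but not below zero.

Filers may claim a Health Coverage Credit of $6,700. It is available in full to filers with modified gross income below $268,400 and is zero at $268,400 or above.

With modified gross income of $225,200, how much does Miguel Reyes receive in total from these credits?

Elderly Relief Credit: $225,200 is at or above $209,200, so the credit is $0.
Low-Income Housing Credit: 21% of the $10,500 excess over $214,700 is $2,205; credit = $9,075 − $2,205 = $6,870.
Health Coverage Credit: $225,200 is below the $268,400 cutoff, so the full $6,700 applies.
Total: $0 + $6,870 + $6,700 = $13,570.

$13,570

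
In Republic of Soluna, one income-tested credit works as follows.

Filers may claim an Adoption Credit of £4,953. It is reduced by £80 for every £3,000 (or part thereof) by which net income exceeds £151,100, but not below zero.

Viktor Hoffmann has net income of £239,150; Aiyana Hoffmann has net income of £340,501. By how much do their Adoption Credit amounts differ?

£2,553

Viktor (£239,150): Adoption Credit: income exceeds £151,100 by £88,050, which is 30 full-or-partial £3,000 increments; reduction = 30 × £80 = £2,400, leaving £2,553.
Aiyana (£340,501): Adoption Credit: income exceeds £151,100 by £189,401 → 64 increments × £80 = £5,120 ≥ base, so the credit is £0.
Difference: |£2,553 − £0| = £2,553.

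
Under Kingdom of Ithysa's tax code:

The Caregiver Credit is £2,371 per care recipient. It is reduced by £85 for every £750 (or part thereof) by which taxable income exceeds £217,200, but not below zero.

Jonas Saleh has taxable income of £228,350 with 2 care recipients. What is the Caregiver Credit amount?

£3,467

Caregiver Credit: base = 2 × £2,371 = £4,742. income exceeds £217,200 by £11,150, which is 15 full-or-partial £750 increments; reduction = 15 × £85 = £1,275, leaving £3,467.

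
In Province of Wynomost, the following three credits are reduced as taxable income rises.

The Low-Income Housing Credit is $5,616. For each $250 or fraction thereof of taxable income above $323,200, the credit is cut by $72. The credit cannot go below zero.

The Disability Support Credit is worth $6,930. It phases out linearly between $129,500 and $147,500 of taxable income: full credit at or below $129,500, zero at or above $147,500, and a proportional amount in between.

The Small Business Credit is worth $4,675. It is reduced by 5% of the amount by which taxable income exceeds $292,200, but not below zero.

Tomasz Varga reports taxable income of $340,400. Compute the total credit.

$2,913

Low-Income Housing Credit: income exceeds $323,200 by $17,200, which is 69 full-or-partial $250 increments; reduction = 69 × $72 = $4,968, leaving $648.
Disability Support Credit: $340,400 is at or above $147,500, so the credit is $0.
Small Business Credit: 5% of the $48,200 excess over $292,200 is $2,410; credit = $4,675 − $2,410 = $2,265.
Total: $648 + $0 + $2,265 = $2,913.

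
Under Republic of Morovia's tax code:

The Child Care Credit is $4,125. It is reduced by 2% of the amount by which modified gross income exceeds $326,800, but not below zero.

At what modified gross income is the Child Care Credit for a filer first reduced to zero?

The credit falls by 2% of each dollar above $326,800, so it reaches zero when the excess is $4,125 / 2% = $206,250: income = $326,800 + $206,250 = $533,050.

$533,050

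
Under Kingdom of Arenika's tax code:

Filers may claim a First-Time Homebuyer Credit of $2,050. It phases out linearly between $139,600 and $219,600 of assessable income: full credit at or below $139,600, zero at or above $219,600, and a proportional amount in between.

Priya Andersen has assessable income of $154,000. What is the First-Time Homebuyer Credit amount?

First-Time Homebuyer Credit: $154,000 is $14,400 into a $80,000 phase-out range, leaving 65,600/80,000 of the credit: $2,050 × 65,600/80,000 = $1,681.

$1,681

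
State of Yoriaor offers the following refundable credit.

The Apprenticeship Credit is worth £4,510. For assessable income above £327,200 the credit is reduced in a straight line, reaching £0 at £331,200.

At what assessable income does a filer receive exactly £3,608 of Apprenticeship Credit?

£328,000

£3,608 is 3,608/4,510 of the full £4,510, so 902/4,510 of the £4,000 range has been used: income = £327,200 + £4,000 × 902/4,510 = £328,000.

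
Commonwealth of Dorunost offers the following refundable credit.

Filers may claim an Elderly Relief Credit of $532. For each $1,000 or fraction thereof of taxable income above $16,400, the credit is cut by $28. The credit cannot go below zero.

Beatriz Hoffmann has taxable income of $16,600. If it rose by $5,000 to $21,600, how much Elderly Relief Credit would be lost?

$140

At $16,600 — income exceeds $16,400 by $200, which is 1 full-or-partial $1,000 increment; reduction = 1 × $28 = $28, leaving $504.
At $21,600 — income exceeds $16,400 by $5,200, which is 6 full-or-partial $1,000 increments; reduction = 6 × $28 = $168, leaving $364.
Lost: $504 − $364 = $140.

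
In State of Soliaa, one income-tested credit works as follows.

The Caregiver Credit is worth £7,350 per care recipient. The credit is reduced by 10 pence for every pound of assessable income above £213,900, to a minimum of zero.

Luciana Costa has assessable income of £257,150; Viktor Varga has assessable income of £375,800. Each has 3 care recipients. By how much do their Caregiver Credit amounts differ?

Luciana (£257,150): Caregiver Credit: base = 3 × £7,350 = £22,050. 10% of the £43,250 excess over £213,900 is £4,325; credit = £22,050 − £4,325 = £17,725.
Viktor (£375,800): Caregiver Credit: base = 3 × £7,350 = £22,050. 10% of the £161,900 excess over £213,900 is £16,190; credit = £22,050 − £16,190 = £5,860.
Difference: |£17,725 − £5,860| = £11,865.

£11,865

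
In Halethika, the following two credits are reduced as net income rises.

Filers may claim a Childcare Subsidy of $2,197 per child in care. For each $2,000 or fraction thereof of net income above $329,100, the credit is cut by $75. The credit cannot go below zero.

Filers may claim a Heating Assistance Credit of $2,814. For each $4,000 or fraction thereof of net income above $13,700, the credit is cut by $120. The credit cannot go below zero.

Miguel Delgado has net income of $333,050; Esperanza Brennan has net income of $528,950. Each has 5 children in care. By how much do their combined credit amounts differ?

$7,350

Miguel ($333,050): Childcare Subsidy: base = 5 × $2,197 = $10,985. income exceeds $329,100 by $3,950, which is 2 full-or-partial $2,000 increments; reduction = 2 × $75 = $150, leaving $10,835. Heating Assistance Credit: income exceeds $13,700 by $319,350 → 80 increments × $120 = $9,600 ≥ base, so the credit is $0. total $10,835 + $0 = $10,835
Esperanza ($528,950): Childcare Subsidy: base = 5 × $2,197 = $10,985. income exceeds $329,100 by $199,850, which is 100 full-or-partial $2,000 increments; reduction = 100 × $75 = $7,500, leaving $3,485. Heating Assistance Credit: income exceeds $13,700 by $515,250 → 129 increments × $120 = $15,480 ≥ base, so the credit is $0. total $3,485 + $0 = $3,485
Difference: |$10,835 − $3,485| = $7,350.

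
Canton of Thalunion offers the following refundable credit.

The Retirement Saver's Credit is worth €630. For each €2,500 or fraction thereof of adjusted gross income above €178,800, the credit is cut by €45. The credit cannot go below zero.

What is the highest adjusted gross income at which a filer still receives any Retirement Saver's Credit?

€211,300

After 13 increments the reduction is 13 × €45 = €585, leaving €45; one more increment wipes it out. Increment 13 ends at excess 13 × €2,500 = €32,500, so the highest qualifying income is €178,800 + €32,500 = €211,300.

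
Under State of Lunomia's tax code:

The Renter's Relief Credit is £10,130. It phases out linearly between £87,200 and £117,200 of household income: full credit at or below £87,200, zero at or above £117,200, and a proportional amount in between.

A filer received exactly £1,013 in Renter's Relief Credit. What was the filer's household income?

£114,200

£1,013 is 1,013/10,130 of the full £10,130, so 9,117/10,130 of the £30,000 range has been used: income = £87,200 + £30,000 × 9,117/10,130 = £114,200.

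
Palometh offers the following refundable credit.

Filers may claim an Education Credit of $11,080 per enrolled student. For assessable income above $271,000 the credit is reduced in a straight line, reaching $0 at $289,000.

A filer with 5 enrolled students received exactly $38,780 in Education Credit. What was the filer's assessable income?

Full credit = 5 × $11,080 = $55,400.
$38,780 is 38,780/55,400 of the full $55,400, so 16,620/55,400 of the $18,000 range has been used: income = $271,000 + $18,000 × 16,620/55,400 = $276,400.

$276,400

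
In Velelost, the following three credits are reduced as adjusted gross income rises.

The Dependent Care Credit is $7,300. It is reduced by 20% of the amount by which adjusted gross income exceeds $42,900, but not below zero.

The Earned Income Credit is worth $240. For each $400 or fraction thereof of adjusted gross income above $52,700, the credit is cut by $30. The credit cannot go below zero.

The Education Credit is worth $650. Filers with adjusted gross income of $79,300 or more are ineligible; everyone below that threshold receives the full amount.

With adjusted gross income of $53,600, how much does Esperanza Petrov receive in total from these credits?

Dependent Care Credit: 20% of the $10,700 excess over $42,900 is $2,140; credit = $7,300 − $2,140 = $5,160.
Earned Income Credit: income exceeds $52,700 by $900, which is 3 full-or-partial $400 increments; reduction = 3 × $30 = $90, leaving $150.
Education Credit: $53,600 is below the $79,300 cutoff, so the full $650 applies.
Total: $5,160 + $150 + $650 = $5,960.

$5,960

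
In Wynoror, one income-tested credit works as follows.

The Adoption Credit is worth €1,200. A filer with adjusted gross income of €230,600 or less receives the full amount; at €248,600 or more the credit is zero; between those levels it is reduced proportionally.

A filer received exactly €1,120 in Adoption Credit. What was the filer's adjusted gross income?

€231,800

€1,120 is 1,120/1,200 of the full €1,200, so 80/1,200 of the €18,000 range has been used: income = €230,600 + €18,000 × 80/1,200 = €231,800.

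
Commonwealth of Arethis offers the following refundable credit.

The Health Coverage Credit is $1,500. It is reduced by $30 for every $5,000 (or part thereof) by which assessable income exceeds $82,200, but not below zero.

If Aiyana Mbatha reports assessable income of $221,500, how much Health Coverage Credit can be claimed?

Health Coverage Credit: income exceeds $82,200 by $139,300, which is 28 full-or-partial $5,000 increments; reduction = 28 × $30 = $840, leaving $660.

$660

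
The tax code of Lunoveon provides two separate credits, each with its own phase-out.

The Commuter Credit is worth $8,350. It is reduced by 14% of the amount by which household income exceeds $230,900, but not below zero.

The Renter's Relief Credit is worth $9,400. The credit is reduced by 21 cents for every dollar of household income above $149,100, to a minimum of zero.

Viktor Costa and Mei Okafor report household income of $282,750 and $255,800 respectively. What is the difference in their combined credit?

$3,773

Viktor ($282,750): Commuter Credit: 14% of the $51,850 excess over $230,900 is $7,259; credit = $8,350 − $7,259 = $1,091. Renter's Relief Credit: 21% of the $133,650 excess over $149,100 is $28,066.50 ≥ base, so the credit is $0. total $1,091 + $0 = $1,091
Mei ($255,800): Commuter Credit: 14% of the $24,900 excess over $230,900 is $3,486; credit = $8,350 − $3,486 = $4,864. Renter's Relief Credit: 21% of the $106,700 excess over $149,100 is $22,407 ≥ base, so the credit is $0. total $4,864 + $0 = $4,864
Difference: |$1,091 − $4,864| = $3,773.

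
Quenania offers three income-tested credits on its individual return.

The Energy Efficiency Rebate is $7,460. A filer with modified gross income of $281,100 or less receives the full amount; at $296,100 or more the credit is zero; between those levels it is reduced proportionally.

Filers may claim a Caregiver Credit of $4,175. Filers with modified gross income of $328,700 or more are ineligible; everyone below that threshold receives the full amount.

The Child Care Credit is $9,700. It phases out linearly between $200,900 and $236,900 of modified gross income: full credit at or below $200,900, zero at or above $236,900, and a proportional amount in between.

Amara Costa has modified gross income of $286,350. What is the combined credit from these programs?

$9,024

Energy Efficiency Rebate: $286,350 is $5,250 into a $15,000 phase-out range, leaving 9,750/15,000 of the credit: $7,460 × 9,750/15,000 = $4,849.
Caregiver Credit: $286,350 is below the $328,700 cutoff, so the full $4,175 applies.
Child Care Credit: $286,350 is at or above $236,900, so the credit is $0.
Total: $4,849 + $4,175 + $0 = $9,024.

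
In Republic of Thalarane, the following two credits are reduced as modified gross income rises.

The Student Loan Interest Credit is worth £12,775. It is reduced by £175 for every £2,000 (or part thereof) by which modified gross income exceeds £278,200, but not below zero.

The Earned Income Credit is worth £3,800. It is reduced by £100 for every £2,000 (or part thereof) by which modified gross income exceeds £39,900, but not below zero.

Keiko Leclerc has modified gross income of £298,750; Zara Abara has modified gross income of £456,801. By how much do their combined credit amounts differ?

Keiko (£298,750): Student Loan Interest Credit: income exceeds £278,200 by £20,550, which is 11 full-or-partial £2,000 increments; reduction = 11 × £175 = £1,925, leaving £10,850. Earned Income Credit: income exceeds £39,900 by £258,850 → 130 increments × £100 = £13,000 ≥ base, so the credit is £0. total £10,850 + £0 = £10,850
Zara (£456,801): Student Loan Interest Credit: income exceeds £278,200 by £178,601 → 90 increments × £175 = £15,750 ≥ base, so the credit is £0. Earned Income Credit: income exceeds £39,900 by £416,901 → 209 increments × £100 = £20,900 ≥ base, so the credit is £0. total £0 + £0 = £0
Difference: |£10,850 − £0| = £10,850.

£10,850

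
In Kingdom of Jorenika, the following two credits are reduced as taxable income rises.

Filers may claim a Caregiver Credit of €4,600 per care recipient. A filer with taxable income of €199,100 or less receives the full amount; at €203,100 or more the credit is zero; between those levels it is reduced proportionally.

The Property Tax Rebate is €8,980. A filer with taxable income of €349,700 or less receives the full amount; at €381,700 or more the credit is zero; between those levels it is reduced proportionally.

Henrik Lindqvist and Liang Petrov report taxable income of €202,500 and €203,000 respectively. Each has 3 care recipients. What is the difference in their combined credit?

€1,725

Henrik (€202,500): Caregiver Credit: base = 3 × €4,600 = €13,800. €202,500 is €3,400 into a €4,000 phase-out range, leaving 600/4,000 of the credit: €13,800 × 600/4,000 = €2,070. Property Tax Rebate: €202,500 is at or below the €349,700 threshold, so the full €8,980 applies. total €2,070 + €8,980 = €11,050
Liang (€203,000): Caregiver Credit: base = 3 × €4,600 = €13,800. €203,000 is €3,900 into a €4,000 phase-out range, leaving 100/4,000 of the credit: €13,800 × 100/4,000 = €345. Property Tax Rebate: €203,000 is at or below the €349,700 threshold, so the full €8,980 applies. total €345 + €8,980 = €9,325
Difference: |€11,050 − €9,325| = €1,725.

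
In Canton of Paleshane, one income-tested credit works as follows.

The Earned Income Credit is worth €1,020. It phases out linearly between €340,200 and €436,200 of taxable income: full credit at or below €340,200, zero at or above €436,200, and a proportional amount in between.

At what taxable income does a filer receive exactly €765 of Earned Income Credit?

€364,200

€765 is 765/1,020 of the full €1,020, so 255/1,020 of the €96,000 range has been used: income = €340,200 + €96,000 × 255/1,020 = €364,200.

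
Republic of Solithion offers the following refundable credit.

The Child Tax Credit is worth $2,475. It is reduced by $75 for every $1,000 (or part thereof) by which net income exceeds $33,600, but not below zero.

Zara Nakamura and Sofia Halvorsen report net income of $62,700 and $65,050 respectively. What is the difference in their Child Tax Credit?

$150

Zara ($62,700): Child Tax Credit: income exceeds $33,600 by $29,100, which is 30 full-or-partial $1,000 increments; reduction = 30 × $75 = $2,250, leaving $225.
Sofia ($65,050): Child Tax Credit: income exceeds $33,600 by $31,450, which is 32 full-or-partial $1,000 increments; reduction = 32 × $75 = $2,400, leaving $75.
Difference: |$225 − $75| = $150.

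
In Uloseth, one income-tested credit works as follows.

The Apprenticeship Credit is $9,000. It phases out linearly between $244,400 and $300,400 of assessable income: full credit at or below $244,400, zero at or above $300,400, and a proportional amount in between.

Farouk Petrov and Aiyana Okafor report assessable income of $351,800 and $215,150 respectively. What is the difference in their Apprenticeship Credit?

$9,000

Farouk ($351,800): Apprenticeship Credit: $351,800 is at or above $300,400, so the credit is $0.
Aiyana ($215,150): Apprenticeship Credit: $215,150 is at or below the $244,400 threshold, so the full $9,000 applies.
Difference: |$0 − $9,000| = $9,000.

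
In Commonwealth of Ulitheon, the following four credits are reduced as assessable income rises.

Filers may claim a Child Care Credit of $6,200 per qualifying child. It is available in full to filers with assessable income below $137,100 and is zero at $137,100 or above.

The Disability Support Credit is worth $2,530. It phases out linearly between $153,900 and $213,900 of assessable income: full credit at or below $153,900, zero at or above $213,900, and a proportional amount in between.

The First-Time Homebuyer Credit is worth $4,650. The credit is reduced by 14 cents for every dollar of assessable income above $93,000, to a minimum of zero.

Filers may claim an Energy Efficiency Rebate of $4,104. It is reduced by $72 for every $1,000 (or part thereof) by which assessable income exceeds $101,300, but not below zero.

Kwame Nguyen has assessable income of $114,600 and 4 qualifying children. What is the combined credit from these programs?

$32,052

Child Care Credit: base = 4 × $6,200 = $24,800. $114,600 is below the $137,100 cutoff, so the full $24,800 applies.
Disability Support Credit: $114,600 is at or below the $153,900 threshold, so the full $2,530 applies.
First-Time Homebuyer Credit: 14% of the $21,600 excess over $93,000 is $3,024; credit = $4,650 − $3,024 = $1,626.
Energy Efficiency Rebate: income exceeds $101,300 by $13,300, which is 14 full-or-partial $1,000 increments; reduction = 14 × $72 = $1,008, leaving $3,096.
Total: $24,800 + $2,530 + $1,626 + $3,096 = $32,052.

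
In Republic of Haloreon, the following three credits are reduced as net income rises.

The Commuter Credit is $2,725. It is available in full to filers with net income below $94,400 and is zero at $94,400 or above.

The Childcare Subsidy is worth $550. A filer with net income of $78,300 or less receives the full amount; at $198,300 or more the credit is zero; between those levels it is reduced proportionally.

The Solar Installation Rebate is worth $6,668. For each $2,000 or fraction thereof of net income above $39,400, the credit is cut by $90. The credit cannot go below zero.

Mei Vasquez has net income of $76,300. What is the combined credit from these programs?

$8,233

Commuter Credit: $76,300 is below the $94,400 cutoff, so the full $2,725 applies.
Childcare Subsidy: $76,300 is at or below the $78,300 threshold, so the full $550 applies.
Solar Installation Rebate: income exceeds $39,400 by $36,900, which is 19 full-or-partial $2,000 increments; reduction = 19 × $90 = $1,710, leaving $4,958.
Total: $2,725 + $550 + $4,958 = $8,233.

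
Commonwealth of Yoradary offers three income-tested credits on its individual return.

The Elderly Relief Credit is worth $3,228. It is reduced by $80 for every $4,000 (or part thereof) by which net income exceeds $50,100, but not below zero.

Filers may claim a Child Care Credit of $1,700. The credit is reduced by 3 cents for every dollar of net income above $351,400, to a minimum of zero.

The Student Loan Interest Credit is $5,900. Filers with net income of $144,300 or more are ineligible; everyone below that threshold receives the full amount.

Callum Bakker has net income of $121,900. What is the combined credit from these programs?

$9,388

Elderly Relief Credit: income exceeds $50,100 by $71,800, which is 18 full-or-partial $4,000 increments; reduction = 18 × $80 = $1,440, leaving $1,788.
Child Care Credit: $121,900 is at or below the $351,400 threshold, so the full $1,700 applies.
Student Loan Interest Credit: $121,900 is below the $144,300 cutoff, so the full $5,900 applies.
Total: $1,788 + $1,700 + $5,900 = $9,388.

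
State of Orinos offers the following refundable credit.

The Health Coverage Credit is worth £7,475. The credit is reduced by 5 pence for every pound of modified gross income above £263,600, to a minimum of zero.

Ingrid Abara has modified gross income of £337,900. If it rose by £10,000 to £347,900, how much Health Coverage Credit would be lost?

£500

At £337,900 — 5% of the £74,300 excess over £263,600 is £3,715; credit = £7,475 − £3,715 = £3,760.
At £347,900 — 5% of the £84,300 excess over £263,600 is £4,215; credit = £7,475 − £4,215 = £3,260.
Lost: £3,760 − £3,260 = £500.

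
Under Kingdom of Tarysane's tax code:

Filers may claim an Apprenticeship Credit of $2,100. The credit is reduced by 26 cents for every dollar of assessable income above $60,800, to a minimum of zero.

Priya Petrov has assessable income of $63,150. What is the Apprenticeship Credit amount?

$1,489

Apprenticeship Credit: 26% of the $2,350 excess over $60,800 is $611; credit = $2,100 − $611 = $1,489.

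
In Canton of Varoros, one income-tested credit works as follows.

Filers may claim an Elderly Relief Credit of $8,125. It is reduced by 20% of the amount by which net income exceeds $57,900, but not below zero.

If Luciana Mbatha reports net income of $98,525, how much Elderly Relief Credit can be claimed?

$0

Elderly Relief Credit: 20% of the $40,625 excess over $57,900 is $8,125 ≥ base, so the credit is $0.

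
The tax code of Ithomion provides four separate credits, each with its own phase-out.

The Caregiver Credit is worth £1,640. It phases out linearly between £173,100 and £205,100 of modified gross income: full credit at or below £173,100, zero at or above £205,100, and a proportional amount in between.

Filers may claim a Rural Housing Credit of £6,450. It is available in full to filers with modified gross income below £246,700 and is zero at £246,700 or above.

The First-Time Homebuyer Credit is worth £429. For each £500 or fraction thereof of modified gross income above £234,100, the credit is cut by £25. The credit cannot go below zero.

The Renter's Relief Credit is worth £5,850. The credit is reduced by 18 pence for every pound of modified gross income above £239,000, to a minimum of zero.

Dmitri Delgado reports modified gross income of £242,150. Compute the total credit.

£11,737

Caregiver Credit: £242,150 is at or above £205,100, so the credit is £0.
Rural Housing Credit: £242,150 is below the £246,700 cutoff, so the full £6,450 applies.
First-Time Homebuyer Credit: income exceeds £234,100 by £8,050, which is 17 full-or-partial £500 increments; reduction = 17 × £25 = £425, leaving £4.
Renter's Relief Credit: 18% of the £3,150 excess over £239,000 is £567; credit = £5,850 − £567 = £5,283.
Total: £0 + £6,450 + £4 + £5,283 = £11,737.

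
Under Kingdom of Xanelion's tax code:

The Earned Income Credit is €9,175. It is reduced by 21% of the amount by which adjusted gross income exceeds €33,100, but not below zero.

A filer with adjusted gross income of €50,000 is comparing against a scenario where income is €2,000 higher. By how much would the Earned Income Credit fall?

€420

At €50,000 — 21% of the €16,900 excess over €33,100 is €3,549; credit = €9,175 − €3,549 = €5,626.
At €52,000 — 21% of the €18,900 excess over €33,100 is €3,969; credit = €9,175 − €3,969 = €5,206.
Lost: €5,626 − €5,206 = €420.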